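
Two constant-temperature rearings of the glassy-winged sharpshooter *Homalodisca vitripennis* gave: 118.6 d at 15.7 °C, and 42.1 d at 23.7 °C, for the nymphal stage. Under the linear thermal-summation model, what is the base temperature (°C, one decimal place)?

Equal thermal constants: D₁(T₁ − T_b) = D₂(T₂ − T_b).
118.6·(15.7 − T_b) = 42.1·(23.7 − T_b)
T_b = (118.6·15.7 − 42.1·23.7) / (118.6 − 42.1) = 864.25 / 76.5 = 11.297 °C ≈ 11.3 °C.

11.3 °C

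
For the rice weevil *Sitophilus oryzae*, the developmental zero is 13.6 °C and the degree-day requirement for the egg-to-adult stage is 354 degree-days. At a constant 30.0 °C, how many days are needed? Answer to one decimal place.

21.6 days

Daily accumulation = 30.0 − 13.6 = 16.4 DD/day.
Duration = 354 / 16.4 = 21.585 ≈ 21.6 days.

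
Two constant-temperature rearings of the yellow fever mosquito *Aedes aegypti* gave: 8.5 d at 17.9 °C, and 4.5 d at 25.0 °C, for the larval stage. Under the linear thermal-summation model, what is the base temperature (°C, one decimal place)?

Linear rate model ⇒ the product D·(T − T_b) is constant across temperatures.
8.5·(17.9 − T_b) = 4.5·(25.0 − T_b)
T_b = (8.5·17.9 − 4.5·25.0) / (8.5 − 4.5) = 39.65 / 4.0 = 9.912 °C ≈ 9.9 °C.

9.9 °C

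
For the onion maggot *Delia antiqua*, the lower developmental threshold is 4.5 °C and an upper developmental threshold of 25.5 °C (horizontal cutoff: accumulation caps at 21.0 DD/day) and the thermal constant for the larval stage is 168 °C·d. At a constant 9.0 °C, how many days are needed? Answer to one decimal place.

37.3 days

Daily accumulation = 9.0 − 4.5 = 4.5 DD/day.
Duration = 168 / 4.5 = 37.333 ≈ 37.3 days.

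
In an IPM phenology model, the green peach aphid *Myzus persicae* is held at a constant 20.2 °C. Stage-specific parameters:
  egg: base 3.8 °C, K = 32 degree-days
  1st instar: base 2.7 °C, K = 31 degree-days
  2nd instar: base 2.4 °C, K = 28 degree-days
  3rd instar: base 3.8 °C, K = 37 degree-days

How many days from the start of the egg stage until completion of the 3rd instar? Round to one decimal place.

egg: 32 / (20.2 − 3.8) = 32 / 16.4 = 1.951 d.
1st instar: 31 / (20.2 − 2.7) = 31 / 17.5 = 1.771 d.
2nd instar: 28 / (20.2 − 2.4) = 28 / 17.8 = 1.573 d.
3rd instar: 37 / (20.2 − 3.8) = 37 / 16.4 = 2.256 d.
Sum = 7.552 ≈ 7.6 days.

7.6 days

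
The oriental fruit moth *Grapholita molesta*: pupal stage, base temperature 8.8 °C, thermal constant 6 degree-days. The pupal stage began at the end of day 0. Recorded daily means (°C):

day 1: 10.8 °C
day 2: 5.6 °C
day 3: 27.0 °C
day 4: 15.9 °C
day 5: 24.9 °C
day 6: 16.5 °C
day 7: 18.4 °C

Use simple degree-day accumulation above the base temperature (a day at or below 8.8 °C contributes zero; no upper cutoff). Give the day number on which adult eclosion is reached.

Daily DD above 8.8 °C: 2.0, 0.0, 18.2, 7.1, 16.1, 7.7, 9.6.
Cumulative: 2.0, 2.0, 20.2, 27.3, 43.4, 51.1, 60.7.
The total first reaches 6 DD on day 3.

day 3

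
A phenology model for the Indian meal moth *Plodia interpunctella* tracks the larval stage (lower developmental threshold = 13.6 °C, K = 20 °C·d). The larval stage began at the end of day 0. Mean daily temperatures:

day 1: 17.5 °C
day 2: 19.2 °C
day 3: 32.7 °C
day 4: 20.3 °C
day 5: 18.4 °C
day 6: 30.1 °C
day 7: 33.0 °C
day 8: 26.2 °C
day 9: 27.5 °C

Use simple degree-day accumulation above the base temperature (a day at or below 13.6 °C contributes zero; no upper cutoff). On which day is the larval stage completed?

day 3

Daily DD above 13.6 °C: 3.9, 5.6, 19.1, 6.7, 4.8, 16.5, 19.4, 12.6, 13.9.
Cumulative: 3.9, 9.5, 28.6, 35.3, 40.1, 56.6, 76.0, 88.6, 102.5.
The total first reaches 20 DD on day 3.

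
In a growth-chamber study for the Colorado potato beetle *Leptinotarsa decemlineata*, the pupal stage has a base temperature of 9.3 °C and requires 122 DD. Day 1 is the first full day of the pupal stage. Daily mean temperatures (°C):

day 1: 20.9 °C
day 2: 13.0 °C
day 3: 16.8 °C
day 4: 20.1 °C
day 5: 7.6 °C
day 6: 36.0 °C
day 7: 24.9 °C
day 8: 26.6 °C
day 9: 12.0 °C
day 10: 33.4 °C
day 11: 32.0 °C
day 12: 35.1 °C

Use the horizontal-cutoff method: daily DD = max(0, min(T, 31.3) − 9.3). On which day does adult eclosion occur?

day 11

Daily DD above 9.3 °C (capped at 22.0): 11.6, 3.7, 7.5, 10.8, 0.0, 22.0, 15.6, 17.3, 2.7, 22.0, 22.0, 22.0.
Cumulative: 11.6, 15.3, 22.8, 33.6, 33.6, 55.6, 71.2, 88.5, 91.2, 113.2, 135.2, 157.2.
The total first reaches 122 DD on day 11.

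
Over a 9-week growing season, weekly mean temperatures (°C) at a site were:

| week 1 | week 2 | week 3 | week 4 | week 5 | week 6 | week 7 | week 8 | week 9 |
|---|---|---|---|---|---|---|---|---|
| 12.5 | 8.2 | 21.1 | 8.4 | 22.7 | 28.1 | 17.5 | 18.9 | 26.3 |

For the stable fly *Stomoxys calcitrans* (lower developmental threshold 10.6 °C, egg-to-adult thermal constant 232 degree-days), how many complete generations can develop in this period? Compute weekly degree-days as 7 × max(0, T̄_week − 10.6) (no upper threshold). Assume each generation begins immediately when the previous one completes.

Weekly DD (7 × max(0, T̄ − 10.6)): 13.3, 0.0, 73.5, 0.0, 84.7, 122.5, 48.3, 58.1, 109.9.
Season total = 510.3 DD.
Complete generations = ⌊510.3 / 232⌋ = 2.

2 generations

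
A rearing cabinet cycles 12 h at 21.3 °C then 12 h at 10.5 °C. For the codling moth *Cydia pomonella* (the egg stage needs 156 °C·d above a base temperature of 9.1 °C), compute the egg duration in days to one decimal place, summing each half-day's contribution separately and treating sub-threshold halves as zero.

22.9 days

Day half: max(0, 21.3 − 9.1) × 0.5 = 12.2 × 0.5 = 6.10 DD.
Night half: max(0, 10.5 − 9.1) × 0.5 = 1.4 × 0.5 = 0.70 DD.
Per 24 h: 6.80 DD/day.
Duration = 156 / 6.80 = 22.941 ≈ 22.9 days.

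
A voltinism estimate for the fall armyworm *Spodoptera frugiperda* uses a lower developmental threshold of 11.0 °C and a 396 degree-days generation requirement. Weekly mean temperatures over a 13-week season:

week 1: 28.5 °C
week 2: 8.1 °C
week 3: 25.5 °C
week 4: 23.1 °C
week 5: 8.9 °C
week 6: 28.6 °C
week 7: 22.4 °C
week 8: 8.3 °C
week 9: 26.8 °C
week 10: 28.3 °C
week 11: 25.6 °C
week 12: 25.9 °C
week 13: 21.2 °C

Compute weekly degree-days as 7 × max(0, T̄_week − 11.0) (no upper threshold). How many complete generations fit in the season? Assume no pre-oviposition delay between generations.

2 generations

Weekly DD (7 × max(0, T̄ − 11.0)): 122.5, 0.0, 101.5, 84.7, 0.0, 123.2, 79.8, 0.0, 110.6, 121.1, 102.2, 104.3, 71.4.
Season total = 1021.3 DD.
Complete generations = ⌊1021.3 / 396⌋ = 2.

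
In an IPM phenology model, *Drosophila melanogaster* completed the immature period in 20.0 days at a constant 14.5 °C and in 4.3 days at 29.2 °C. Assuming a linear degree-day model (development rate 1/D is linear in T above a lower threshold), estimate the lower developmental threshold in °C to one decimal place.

10.5 °C

Under the model K = D·(T − T_b), so D₁·(T₁ − T_b) = D₂·(T₂ − T_b).
20.0·(14.5 − T_b) = 4.3·(29.2 − T_b)
T_b = (20.0·14.5 − 4.3·29.2) / (20.0 − 4.3) = 164.44 / 15.7 = 10.474 °C ≈ 10.5 °C.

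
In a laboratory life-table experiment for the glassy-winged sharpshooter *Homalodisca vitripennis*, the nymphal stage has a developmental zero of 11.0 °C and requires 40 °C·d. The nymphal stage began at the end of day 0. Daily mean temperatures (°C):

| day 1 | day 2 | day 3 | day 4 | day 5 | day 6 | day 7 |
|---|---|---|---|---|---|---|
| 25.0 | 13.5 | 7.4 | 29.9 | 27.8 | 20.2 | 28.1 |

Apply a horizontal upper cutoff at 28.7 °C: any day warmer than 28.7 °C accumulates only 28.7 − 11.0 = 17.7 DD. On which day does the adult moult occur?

Daily DD above 11.0 °C (capped at 17.7): 14.0, 2.5, 0.0, 17.7, 16.8, 9.2, 17.1.
Cumulative: 14.0, 16.5, 16.5, 34.2, 51.0, 60.2, 77.3.
The total first reaches 40 DD on day 5.

day 5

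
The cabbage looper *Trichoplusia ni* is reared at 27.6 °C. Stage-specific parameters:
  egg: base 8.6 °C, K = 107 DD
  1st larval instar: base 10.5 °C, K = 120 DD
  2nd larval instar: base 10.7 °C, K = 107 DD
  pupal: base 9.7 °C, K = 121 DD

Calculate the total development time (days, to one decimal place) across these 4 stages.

egg: 107 / (27.6 − 8.6) = 107 / 19.0 = 5.632 d.
1st larval instar: 120 / (27.6 − 10.5) = 120 / 17.1 = 7.018 d.
2nd larval instar: 107 / (27.6 − 10.7) = 107 / 16.9 = 6.331 d.
pupal: 121 / (27.6 − 9.7) = 121 / 17.9 = 6.760 d.
Sum = 25.740 ≈ 25.7 days.

25.7 days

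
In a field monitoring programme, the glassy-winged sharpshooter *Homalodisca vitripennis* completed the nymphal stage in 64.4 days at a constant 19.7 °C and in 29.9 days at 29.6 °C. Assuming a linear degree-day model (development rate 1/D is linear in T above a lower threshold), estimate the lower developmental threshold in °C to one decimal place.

11.1 °C

Linear rate model ⇒ the product D·(T − T_b) is constant across temperatures.
64.4·(19.7 − T_b) = 29.9·(29.6 − T_b)
T_b = (64.4·19.7 − 29.9·29.6) / (64.4 − 29.9) = 383.64 / 34.5 = 11.120 °C ≈ 11.1 °C.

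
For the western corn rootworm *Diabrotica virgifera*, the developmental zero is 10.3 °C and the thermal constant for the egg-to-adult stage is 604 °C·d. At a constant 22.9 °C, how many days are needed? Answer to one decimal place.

Daily accumulation = 22.9 − 10.3 = 12.6 DD/day.
Duration = 604 / 12.6 = 47.937 ≈ 47.9 days.

47.9 days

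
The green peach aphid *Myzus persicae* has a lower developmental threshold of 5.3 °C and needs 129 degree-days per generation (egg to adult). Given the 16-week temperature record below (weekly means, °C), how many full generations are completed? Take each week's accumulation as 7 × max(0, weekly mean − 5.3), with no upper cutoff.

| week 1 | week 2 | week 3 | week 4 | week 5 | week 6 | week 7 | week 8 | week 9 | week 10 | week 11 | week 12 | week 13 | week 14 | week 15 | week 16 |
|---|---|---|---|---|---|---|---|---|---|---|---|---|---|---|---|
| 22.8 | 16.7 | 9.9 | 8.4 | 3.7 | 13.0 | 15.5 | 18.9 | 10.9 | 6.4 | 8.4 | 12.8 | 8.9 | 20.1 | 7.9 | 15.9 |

Weekly DD (7 × max(0, T̄ − 5.3)): 122.5, 79.8, 32.2, 21.7, 0.0, 53.9, 71.4, 95.2, 39.2, 7.7, 21.7, 52.5, 25.2, 103.6, 18.2, 74.2.
Season total = 819.0 DD.
Complete generations = ⌊819.0 / 129⌋ = 6.

6 generations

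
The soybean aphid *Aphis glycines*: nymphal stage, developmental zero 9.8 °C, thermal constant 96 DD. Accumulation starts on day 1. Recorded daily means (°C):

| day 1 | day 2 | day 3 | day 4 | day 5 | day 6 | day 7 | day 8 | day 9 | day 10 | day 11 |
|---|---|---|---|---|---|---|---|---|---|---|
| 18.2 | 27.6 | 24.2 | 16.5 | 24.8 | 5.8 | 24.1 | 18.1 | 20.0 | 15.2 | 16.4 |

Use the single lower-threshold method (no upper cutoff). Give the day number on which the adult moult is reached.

day 10

Daily DD above 9.8 °C: 8.4, 17.8, 14.4, 6.7, 15.0, 0.0, 14.3, 8.3, 10.2, 5.4, 6.6.
Cumulative: 8.4, 26.2, 40.6, 47.3, 62.3, 62.3, 76.6, 84.9, 95.1, 100.5, 107.1.
The total first reaches 96 DD on day 10.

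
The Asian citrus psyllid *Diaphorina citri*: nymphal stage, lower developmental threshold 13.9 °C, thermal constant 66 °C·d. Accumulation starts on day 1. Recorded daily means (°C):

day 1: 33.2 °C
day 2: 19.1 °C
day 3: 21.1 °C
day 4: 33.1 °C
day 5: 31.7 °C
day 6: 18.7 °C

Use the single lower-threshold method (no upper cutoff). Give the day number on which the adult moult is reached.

day 5

Daily DD above 13.9 °C: 19.3, 5.2, 7.2, 19.2, 17.8, 4.8.
Cumulative: 19.3, 24.5, 31.7, 50.9, 68.7, 73.5.
The total first reaches 66 DD on day 5.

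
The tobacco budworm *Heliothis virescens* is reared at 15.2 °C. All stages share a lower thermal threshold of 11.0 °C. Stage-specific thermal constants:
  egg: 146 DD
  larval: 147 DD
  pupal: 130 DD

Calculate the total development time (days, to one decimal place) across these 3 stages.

100.7 days

Daily accumulation at 15.2 °C = 15.2 − 11.0 = 4.2 DD/day.
Total K = 146 + 147 + 130 = 423 DD.
Total duration = 423 / 4.2 = 100.714 ≈ 100.7 days.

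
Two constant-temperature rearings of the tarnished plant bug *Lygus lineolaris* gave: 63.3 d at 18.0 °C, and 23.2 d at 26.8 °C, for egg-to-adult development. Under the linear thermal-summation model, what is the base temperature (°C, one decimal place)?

12.9 °C

Linear rate model ⇒ the product D·(T − T_b) is constant across temperatures.
63.3·(18.0 − T_b) = 23.2·(26.8 − T_b)
T_b = (63.3·18.0 − 23.2·26.8) / (63.3 − 23.2) = 517.64 / 40.1 = 12.909 °C ≈ 12.9 °C.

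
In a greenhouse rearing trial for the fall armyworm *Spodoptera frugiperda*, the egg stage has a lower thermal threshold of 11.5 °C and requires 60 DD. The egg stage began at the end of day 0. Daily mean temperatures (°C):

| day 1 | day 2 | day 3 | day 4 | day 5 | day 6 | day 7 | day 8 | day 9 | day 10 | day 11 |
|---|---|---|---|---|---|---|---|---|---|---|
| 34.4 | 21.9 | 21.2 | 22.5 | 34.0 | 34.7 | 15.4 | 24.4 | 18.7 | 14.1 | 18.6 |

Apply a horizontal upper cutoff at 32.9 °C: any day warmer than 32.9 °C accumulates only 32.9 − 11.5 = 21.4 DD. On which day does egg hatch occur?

Daily DD above 11.5 °C (capped at 21.4): 21.4, 10.4, 9.7, 11.0, 21.4, 21.4, 3.9, 12.9, 7.2, 2.6, 7.1.
Cumulative: 21.4, 31.8, 41.5, 52.5, 73.9, 95.3, 99.2, 112.1, 119.3, 121.9, 129.0.
The total first reaches 60 DD on day 5.

day 5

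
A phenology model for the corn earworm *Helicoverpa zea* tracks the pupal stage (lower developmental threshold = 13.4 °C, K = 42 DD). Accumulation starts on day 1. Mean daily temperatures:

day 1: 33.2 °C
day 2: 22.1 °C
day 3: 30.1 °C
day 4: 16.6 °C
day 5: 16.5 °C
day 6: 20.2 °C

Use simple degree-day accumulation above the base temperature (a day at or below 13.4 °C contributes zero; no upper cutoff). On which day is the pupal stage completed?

Daily DD above 13.4 °C: 19.8, 8.7, 16.7, 3.2, 3.1, 6.8.
Cumulative: 19.8, 28.5, 45.2, 48.4, 51.5, 58.3.
The total first reaches 42 DD on day 3.

day 3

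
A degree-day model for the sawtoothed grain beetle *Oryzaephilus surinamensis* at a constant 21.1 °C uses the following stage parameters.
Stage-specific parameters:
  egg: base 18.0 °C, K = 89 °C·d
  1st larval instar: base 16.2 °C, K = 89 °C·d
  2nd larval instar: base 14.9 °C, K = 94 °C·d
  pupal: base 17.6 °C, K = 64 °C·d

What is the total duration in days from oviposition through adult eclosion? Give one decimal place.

egg: 89 / (21.1 − 18.0) = 89 / 3.1 = 28.710 d.
1st larval instar: 89 / (21.1 − 16.2) = 89 / 4.9 = 18.163 d.
2nd larval instar: 94 / (21.1 − 14.9) = 94 / 6.2 = 15.161 d.
pupal: 64 / (21.1 − 17.6) = 64 / 3.5 = 18.286 d.
Sum = 80.320 ≈ 80.3 days.

80.3 days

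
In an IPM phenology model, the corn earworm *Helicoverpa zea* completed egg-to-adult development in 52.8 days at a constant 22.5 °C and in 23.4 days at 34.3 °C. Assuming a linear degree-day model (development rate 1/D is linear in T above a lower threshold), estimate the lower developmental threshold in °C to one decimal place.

13.1 °C

Equal thermal constants: D₁(T₁ − T_b) = D₂(T₂ − T_b).
52.8·(22.5 − T_b) = 23.4·(34.3 − T_b)
T_b = (52.8·22.5 − 23.4·34.3) / (52.8 − 23.4) = 385.38 / 29.4 = 13.108 °C ≈ 13.1 °C.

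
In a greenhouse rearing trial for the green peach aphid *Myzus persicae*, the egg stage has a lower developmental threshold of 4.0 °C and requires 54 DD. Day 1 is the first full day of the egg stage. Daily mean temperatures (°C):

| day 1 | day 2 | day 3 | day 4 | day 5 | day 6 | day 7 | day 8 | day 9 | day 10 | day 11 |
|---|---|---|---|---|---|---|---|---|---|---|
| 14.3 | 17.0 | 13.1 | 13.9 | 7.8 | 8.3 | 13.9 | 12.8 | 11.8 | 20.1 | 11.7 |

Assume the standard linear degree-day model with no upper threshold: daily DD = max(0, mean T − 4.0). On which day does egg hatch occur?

Daily DD above 4.0 °C: 10.3, 13.0, 9.1, 9.9, 3.8, 4.3, 9.9, 8.8, 7.8, 16.1, 7.7.
Cumulative: 10.3, 23.3, 32.4, 42.3, 46.1, 50.4, 60.3, 69.1, 76.9, 93.0, 100.7.
The total first reaches 54 DD on day 7.

day 7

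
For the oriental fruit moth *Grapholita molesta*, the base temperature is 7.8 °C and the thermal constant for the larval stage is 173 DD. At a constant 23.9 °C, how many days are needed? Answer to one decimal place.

Daily accumulation = 23.9 − 7.8 = 16.1 DD/day.
Duration = 173 / 16.1 = 10.745 ≈ 10.7 days.

10.7 days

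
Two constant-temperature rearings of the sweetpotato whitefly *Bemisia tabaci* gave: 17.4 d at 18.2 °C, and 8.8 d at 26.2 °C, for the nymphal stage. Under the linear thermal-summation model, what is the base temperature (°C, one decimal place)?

Under the model K = D·(T − T_b), so D₁·(T₁ − T_b) = D₂·(T₂ − T_b).
17.4·(18.2 − T_b) = 8.8·(26.2 − T_b)
T_b = (17.4·18.2 − 8.8·26.2) / (17.4 − 8.8) = 86.12 / 8.6 = 10.014 °C ≈ 10.0 °C.

10.0 °C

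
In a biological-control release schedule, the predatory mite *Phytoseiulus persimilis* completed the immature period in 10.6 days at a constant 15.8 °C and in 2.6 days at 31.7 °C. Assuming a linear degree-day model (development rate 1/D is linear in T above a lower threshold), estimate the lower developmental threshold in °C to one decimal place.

10.6 °C

Equal thermal constants: D₁(T₁ − T_b) = D₂(T₂ − T_b).
10.6·(15.8 − T_b) = 2.6·(31.7 − T_b)
T_b = (10.6·15.8 − 2.6·31.7) / (10.6 − 2.6) = 85.06 / 8.0 = 10.632 °C ≈ 10.6 °C.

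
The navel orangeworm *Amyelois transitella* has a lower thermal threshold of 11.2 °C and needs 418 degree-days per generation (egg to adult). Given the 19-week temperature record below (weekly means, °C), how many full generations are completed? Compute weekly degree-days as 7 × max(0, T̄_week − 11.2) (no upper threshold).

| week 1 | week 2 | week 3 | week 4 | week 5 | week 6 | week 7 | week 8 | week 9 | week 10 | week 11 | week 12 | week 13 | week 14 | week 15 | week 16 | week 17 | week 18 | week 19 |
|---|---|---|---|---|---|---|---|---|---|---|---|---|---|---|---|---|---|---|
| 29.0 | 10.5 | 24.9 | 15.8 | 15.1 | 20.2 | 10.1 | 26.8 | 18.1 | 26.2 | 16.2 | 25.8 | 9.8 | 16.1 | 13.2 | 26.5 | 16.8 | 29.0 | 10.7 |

Weekly DD (7 × max(0, T̄ − 11.2)): 124.6, 0.0, 95.9, 32.2, 27.3, 63.0, 0.0, 109.2, 48.3, 105.0, 35.0, 102.2, 0.0, 34.3, 14.0, 107.1, 39.2, 124.6, 0.0.
Season total = 1061.9 DD.
Complete generations = ⌊1061.9 / 418⌋ = 2.

2 generations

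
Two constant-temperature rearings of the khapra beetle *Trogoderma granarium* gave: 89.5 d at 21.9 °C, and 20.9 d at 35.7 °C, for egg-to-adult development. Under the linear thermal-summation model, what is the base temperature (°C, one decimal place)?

17.7 °C

Linear rate model ⇒ the product D·(T − T_b) is constant across temperatures.
89.5·(21.9 − T_b) = 20.9·(35.7 − T_b)
T_b = (89.5·21.9 − 20.9·35.7) / (89.5 − 20.9) = 1213.92 / 68.6 = 17.696 °C ≈ 17.7 °C.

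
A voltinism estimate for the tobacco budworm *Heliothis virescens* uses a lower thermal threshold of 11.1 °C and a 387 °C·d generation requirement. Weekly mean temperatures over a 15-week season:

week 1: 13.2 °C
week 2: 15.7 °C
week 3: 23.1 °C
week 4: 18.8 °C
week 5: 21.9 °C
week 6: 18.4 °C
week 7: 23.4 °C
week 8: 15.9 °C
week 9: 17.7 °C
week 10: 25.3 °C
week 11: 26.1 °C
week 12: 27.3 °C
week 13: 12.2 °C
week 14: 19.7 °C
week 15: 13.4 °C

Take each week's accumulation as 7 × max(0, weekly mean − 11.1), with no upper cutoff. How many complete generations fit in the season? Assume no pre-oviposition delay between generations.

Weekly DD (7 × max(0, T̄ − 11.1)): 14.7, 32.2, 84.0, 53.9, 75.6, 51.1, 86.1, 33.6, 46.2, 99.4, 105.0, 113.4, 7.7, 60.2, 16.1.
Season total = 879.2 DD.
Complete generations = ⌊879.2 / 387⌋ = 2.

2 generations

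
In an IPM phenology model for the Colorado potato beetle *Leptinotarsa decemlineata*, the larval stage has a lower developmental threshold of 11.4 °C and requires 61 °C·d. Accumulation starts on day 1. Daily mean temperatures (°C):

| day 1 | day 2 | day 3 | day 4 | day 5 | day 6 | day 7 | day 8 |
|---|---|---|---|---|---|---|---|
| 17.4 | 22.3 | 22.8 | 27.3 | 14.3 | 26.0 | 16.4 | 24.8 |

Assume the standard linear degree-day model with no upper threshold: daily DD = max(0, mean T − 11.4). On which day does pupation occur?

day 6

Daily DD above 11.4 °C: 6.0, 10.9, 11.4, 15.9, 2.9, 14.6, 5.0, 13.4.
Cumulative: 6.0, 16.9, 28.3, 44.2, 47.1, 61.7, 66.7, 80.1.
The total first reaches 61 DD on day 6.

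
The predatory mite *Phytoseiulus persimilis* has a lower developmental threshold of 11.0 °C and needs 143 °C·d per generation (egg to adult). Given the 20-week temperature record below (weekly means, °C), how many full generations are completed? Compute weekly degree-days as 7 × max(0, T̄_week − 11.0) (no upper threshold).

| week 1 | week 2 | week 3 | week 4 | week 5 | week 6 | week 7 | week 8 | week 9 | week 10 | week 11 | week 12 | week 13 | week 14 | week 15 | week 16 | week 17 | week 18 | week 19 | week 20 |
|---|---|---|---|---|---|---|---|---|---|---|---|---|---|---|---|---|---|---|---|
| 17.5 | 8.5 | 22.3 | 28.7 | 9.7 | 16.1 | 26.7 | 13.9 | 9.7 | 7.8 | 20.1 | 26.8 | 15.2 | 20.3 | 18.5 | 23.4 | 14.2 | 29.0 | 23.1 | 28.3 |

Weekly DD (7 × max(0, T̄ − 11.0)): 45.5, 0.0, 79.1, 123.9, 0.0, 35.7, 109.9, 20.3, 0.0, 0.0, 63.7, 110.6, 29.4, 65.1, 52.5, 86.8, 22.4, 126.0, 84.7, 121.1.
Season total = 1176.7 DD.
Complete generations = ⌊1176.7 / 143⌋ = 8.

8 generations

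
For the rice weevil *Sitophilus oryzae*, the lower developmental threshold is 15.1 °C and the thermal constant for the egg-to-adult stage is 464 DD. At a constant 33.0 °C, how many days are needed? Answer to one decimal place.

Daily accumulation = 33.0 − 15.1 = 17.9 DD/day.
Duration = 464 / 17.9 = 25.922 ≈ 25.9 days.

25.9 days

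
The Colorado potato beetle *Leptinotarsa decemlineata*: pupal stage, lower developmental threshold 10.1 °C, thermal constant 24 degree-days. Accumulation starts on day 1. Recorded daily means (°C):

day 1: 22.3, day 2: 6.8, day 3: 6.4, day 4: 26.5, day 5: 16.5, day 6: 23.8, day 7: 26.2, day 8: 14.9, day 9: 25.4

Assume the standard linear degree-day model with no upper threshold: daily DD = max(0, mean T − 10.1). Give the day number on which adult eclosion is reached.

day 4

Daily DD above 10.1 °C: 12.2, 0.0, 0.0, 16.4, 6.4, 13.7, 16.1, 4.8, 15.3.
Cumulative: 12.2, 12.2, 12.2, 28.6, 35.0, 48.7, 64.8, 69.6, 84.9.
The total first reaches 24 DD on day 4.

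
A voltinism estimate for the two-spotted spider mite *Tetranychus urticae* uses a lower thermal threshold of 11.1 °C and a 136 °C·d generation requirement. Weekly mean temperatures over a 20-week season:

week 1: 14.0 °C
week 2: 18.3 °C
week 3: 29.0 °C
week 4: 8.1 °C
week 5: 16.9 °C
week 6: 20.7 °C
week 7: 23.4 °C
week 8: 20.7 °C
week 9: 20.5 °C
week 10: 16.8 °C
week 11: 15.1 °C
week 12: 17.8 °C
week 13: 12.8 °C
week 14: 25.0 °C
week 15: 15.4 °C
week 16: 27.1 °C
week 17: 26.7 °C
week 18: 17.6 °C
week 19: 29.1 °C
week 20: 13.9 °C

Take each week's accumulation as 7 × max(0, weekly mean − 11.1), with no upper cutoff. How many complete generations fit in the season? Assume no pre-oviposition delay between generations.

8 generations

Weekly DD (7 × max(0, T̄ − 11.1)): 20.3, 50.4, 125.3, 0.0, 40.6, 67.2, 86.1, 67.2, 65.8, 39.9, 28.0, 46.9, 11.9, 97.3, 30.1, 112.0, 109.2, 45.5, 126.0, 19.6.
Season total = 1189.3 DD.
Complete generations = ⌊1189.3 / 136⌋ = 8.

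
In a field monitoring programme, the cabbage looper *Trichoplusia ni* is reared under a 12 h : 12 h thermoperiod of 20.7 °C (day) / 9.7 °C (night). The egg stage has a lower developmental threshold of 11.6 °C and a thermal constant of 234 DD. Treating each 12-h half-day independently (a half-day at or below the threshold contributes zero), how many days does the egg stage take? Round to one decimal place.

51.4 days

Day half: max(0, 20.7 − 11.6) × 0.5 = 9.1 × 0.5 = 4.55 DD.
Night half: max(0, 9.7 − 11.6) × 0.5 = 0.0 × 0.5 = 0.00 DD.
Per 24 h: 4.55 DD/day.
Duration = 234 / 4.55 = 51.429 ≈ 51.4 days.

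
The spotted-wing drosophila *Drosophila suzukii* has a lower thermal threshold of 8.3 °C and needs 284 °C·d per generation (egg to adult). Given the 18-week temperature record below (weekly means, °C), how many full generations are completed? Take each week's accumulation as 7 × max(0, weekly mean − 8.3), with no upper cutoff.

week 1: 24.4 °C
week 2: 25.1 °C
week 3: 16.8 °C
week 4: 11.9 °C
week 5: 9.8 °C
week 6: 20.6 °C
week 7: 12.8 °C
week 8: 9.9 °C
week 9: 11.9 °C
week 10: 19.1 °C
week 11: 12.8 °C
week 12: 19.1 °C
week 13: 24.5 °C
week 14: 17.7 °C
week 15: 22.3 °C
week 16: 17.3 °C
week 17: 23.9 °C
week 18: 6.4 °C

3 generations

Weekly DD (7 × max(0, T̄ − 8.3)): 112.7, 117.6, 59.5, 25.2, 10.5, 86.1, 31.5, 11.2, 25.2, 75.6, 31.5, 75.6, 113.4, 65.8, 98.0, 63.0, 109.2, 0.0.
Season total = 1111.6 DD.
Complete generations = ⌊1111.6 / 284⌋ = 3.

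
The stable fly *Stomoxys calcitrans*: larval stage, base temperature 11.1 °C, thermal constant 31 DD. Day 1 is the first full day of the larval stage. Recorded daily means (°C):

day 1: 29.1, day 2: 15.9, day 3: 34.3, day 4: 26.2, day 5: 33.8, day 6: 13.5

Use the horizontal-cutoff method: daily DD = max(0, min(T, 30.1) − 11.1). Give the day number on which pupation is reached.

Daily DD above 11.1 °C (capped at 19.0): 18.0, 4.8, 19.0, 15.1, 19.0, 2.4.
Cumulative: 18.0, 22.8, 41.8, 56.9, 75.9, 78.3.
The total first reaches 31 DD on day 3.

day 3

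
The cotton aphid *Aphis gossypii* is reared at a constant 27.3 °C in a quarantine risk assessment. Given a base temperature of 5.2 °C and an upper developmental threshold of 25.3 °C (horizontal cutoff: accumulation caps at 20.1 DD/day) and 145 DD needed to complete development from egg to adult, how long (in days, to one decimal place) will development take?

Temperature 27.3 °C exceeds the upper threshold, so daily accumulation caps at 25.3 − 5.2 = 20.1 DD/day.
Duration = 145 / 20.1 = 7.214 ≈ 7.2 days.

7.2 days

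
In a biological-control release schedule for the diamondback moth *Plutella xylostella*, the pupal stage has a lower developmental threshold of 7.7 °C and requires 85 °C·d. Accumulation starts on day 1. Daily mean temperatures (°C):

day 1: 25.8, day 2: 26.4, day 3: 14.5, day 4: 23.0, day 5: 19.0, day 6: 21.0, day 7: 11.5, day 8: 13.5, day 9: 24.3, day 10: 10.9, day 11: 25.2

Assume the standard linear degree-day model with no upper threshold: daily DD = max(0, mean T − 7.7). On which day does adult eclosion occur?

Daily DD above 7.7 °C: 18.1, 18.7, 6.8, 15.3, 11.3, 13.3, 3.8, 5.8, 16.6, 3.2, 17.5.
Cumulative: 18.1, 36.8, 43.6, 58.9, 70.2, 83.5, 87.3, 93.1, 109.7, 112.9, 130.4.
The total first reaches 85 DD on day 7.

day 7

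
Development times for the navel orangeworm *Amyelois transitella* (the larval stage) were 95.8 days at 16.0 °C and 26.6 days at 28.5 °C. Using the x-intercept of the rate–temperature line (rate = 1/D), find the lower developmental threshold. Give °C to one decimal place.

11.2 °C

Equal thermal constants: D₁(T₁ − T_b) = D₂(T₂ − T_b).
95.8·(16.0 − T_b) = 26.6·(28.5 − T_b)
T_b = (95.8·16.0 − 26.6·28.5) / (95.8 − 26.6) = 774.70 / 69.2 = 11.195 °C ≈ 11.2 °C.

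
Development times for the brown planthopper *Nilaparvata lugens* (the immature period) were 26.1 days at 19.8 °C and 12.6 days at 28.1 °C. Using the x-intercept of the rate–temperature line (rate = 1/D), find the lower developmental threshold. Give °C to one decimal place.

12.1 °C

Under the model K = D·(T − T_b), so D₁·(T₁ − T_b) = D₂·(T₂ − T_b).
26.1·(19.8 − T_b) = 12.6·(28.1 − T_b)
T_b = (26.1·19.8 − 12.6·28.1) / (26.1 − 12.6) = 162.72 / 13.5 = 12.053 °C ≈ 12.1 °C.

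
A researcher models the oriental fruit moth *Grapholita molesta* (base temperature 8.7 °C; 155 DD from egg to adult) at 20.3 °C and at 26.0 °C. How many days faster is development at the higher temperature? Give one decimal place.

At 20.3 °C: 155 / (20.3 − 8.7) = 155 / 11.6 = 13.362 d.
At 26.0 °C: 155 / (26.0 − 8.7) = 155 / 17.3 = 8.960 d.
Difference = |13.362 − 8.960| = 4.403 ≈ 4.4 days.

4.4 days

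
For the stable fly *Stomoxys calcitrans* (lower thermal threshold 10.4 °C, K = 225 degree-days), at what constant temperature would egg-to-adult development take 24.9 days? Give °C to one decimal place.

19.4 °C

Required daily accumulation = 225 / 24.9 = 9.036 DD/day.
T = T_base + 9.036 = 10.4 + 9.036 = 19.436 ≈ 19.4 °C.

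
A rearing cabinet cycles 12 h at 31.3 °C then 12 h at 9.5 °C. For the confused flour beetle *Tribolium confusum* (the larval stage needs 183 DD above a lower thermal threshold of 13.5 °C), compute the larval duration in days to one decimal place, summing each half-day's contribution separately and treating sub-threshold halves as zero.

Day half: max(0, 31.3 − 13.5) × 0.5 = 17.8 × 0.5 = 8.90 DD.
Night half: max(0, 9.5 − 13.5) × 0.5 = 0.0 × 0.5 = 0.00 DD.
Per 24 h: 8.90 DD/day.
Duration = 183 / 8.90 = 20.562 ≈ 20.6 days.

20.6 days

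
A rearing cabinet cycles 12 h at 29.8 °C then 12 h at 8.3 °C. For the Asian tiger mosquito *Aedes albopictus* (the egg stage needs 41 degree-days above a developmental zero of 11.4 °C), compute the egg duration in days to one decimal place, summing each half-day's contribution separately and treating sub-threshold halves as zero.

4.5 days

Day half: max(0, 29.8 − 11.4) × 0.5 = 18.4 × 0.5 = 9.20 DD.
Night half: max(0, 8.3 − 11.4) × 0.5 = 0.0 × 0.5 = 0.00 DD.
Per 24 h: 9.20 DD/day.
Duration = 41 / 9.20 = 4.457 ≈ 4.5 days.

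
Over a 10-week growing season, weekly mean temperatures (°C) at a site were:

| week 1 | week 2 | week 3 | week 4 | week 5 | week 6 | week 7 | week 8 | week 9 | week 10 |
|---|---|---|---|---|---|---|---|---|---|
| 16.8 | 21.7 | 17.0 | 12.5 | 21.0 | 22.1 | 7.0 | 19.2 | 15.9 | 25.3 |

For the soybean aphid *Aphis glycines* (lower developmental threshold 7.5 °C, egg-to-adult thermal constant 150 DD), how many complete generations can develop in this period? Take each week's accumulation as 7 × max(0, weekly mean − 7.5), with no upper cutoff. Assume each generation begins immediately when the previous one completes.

Weekly DD (7 × max(0, T̄ − 7.5)): 65.1, 99.4, 66.5, 35.0, 94.5, 102.2, 0.0, 81.9, 58.8, 124.6.
Season total = 728.0 DD.
Complete generations = ⌊728.0 / 150⌋ = 4.

4 generations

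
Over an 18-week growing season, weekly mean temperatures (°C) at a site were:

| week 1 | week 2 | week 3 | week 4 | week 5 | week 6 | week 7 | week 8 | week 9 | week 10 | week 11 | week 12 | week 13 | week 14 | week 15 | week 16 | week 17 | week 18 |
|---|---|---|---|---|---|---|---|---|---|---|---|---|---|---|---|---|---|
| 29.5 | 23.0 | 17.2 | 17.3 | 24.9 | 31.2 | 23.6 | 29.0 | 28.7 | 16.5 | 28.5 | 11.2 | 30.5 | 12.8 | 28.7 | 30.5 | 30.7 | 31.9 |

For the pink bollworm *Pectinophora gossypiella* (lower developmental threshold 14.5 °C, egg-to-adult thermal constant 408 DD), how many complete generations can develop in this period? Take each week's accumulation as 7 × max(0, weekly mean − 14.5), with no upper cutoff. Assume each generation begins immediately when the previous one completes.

Weekly DD (7 × max(0, T̄ − 14.5)): 105.0, 59.5, 18.9, 19.6, 72.8, 116.9, 63.7, 101.5, 99.4, 14.0, 98.0, 0.0, 112.0, 0.0, 99.4, 112.0, 113.4, 121.8.
Season total = 1327.9 DD.
Complete generations = ⌊1327.9 / 408⌋ = 3.

3 generations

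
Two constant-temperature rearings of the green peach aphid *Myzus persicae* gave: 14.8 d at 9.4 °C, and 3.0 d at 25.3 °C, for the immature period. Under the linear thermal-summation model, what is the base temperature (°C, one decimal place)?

Linear rate model ⇒ the product D·(T − T_b) is constant across temperatures.
14.8·(9.4 − T_b) = 3.0·(25.3 − T_b)
T_b = (14.8·9.4 − 3.0·25.3) / (14.8 − 3.0) = 63.22 / 11.8 = 5.358 °C ≈ 5.4 °C.

5.4 °C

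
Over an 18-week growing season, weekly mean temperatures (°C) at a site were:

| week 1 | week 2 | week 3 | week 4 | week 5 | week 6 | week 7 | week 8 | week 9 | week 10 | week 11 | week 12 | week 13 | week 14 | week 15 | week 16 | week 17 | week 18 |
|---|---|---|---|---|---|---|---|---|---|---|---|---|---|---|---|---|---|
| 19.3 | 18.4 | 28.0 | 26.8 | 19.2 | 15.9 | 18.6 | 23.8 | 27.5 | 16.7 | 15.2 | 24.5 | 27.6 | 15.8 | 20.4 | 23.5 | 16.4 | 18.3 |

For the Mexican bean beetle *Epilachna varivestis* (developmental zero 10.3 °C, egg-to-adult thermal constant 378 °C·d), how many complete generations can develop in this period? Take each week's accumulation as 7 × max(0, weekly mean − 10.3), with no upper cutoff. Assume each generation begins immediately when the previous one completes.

3 generations

Weekly DD (7 × max(0, T̄ − 10.3)): 63.0, 56.7, 123.9, 115.5, 62.3, 39.2, 58.1, 94.5, 120.4, 44.8, 34.3, 99.4, 121.1, 38.5, 70.7, 92.4, 42.7, 56.0.
Season total = 1333.5 DD.
Complete generations = ⌊1333.5 / 378⌋ = 3.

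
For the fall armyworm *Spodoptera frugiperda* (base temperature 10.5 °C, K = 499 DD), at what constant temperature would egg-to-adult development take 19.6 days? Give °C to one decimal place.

Required daily accumulation = 499 / 19.6 = 25.459 DD/day.
T = T_base + 25.459 = 10.5 + 25.459 = 35.959 ≈ 36.0 °C.

36.0 °C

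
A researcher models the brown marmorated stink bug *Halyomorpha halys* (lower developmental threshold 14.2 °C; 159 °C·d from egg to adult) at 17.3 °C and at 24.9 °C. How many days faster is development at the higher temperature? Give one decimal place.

At 17.3 °C: 159 / (17.3 − 14.2) = 159 / 3.1 = 51.290 d.
At 24.9 °C: 159 / (24.9 − 14.2) = 159 / 10.7 = 14.860 d.
Difference = |51.290 − 14.860| = 36.431 ≈ 36.4 days.

36.4 days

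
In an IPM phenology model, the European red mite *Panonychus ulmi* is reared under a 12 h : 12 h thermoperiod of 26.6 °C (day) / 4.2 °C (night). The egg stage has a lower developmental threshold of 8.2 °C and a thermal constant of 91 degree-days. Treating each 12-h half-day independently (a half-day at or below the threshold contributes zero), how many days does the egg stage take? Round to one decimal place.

Day half: max(0, 26.6 − 8.2) × 0.5 = 18.4 × 0.5 = 9.20 DD.
Night half: max(0, 4.2 − 8.2) × 0.5 = 0.0 × 0.5 = 0.00 DD.
Per 24 h: 9.20 DD/day.
Duration = 91 / 9.20 = 9.891 ≈ 9.9 days.

9.9 days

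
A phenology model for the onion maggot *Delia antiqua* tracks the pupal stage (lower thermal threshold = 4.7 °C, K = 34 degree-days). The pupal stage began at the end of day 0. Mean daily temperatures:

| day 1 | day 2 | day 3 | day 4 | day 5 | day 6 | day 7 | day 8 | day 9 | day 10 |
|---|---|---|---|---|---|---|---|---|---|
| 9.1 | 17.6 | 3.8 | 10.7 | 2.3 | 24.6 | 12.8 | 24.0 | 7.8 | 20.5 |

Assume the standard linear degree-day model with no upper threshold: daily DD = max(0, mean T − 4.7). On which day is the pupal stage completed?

Daily DD above 4.7 °C: 4.4, 12.9, 0.0, 6.0, 0.0, 19.9, 8.1, 19.3, 3.1, 15.8.
Cumulative: 4.4, 17.3, 17.3, 23.3, 23.3, 43.2, 51.3, 70.6, 73.7, 89.5.
The total first reaches 34 DD on day 6.

day 6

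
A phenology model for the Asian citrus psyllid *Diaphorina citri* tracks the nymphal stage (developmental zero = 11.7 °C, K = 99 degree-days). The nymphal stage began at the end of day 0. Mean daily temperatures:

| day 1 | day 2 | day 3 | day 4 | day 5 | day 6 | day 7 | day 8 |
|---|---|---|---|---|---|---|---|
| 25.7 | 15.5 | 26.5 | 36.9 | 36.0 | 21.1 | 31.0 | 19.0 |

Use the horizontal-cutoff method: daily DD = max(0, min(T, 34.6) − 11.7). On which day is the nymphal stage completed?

Daily DD above 11.7 °C (capped at 22.9): 14.0, 3.8, 14.8, 22.9, 22.9, 9.4, 19.3, 7.3.
Cumulative: 14.0, 17.8, 32.6, 55.5, 78.4, 87.8, 107.1, 114.4.
The total first reaches 99 DD on day 7.

day 7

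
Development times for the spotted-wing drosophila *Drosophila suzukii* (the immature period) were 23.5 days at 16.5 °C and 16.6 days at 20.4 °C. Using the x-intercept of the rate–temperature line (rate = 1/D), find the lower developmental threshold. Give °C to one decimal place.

Linear rate model ⇒ the product D·(T − T_b) is constant across temperatures.
23.5·(16.5 − T_b) = 16.6·(20.4 − T_b)
T_b = (23.5·16.5 − 16.6·20.4) / (23.5 − 16.6) = 49.11 / 6.9 = 7.117 °C ≈ 7.1 °C.

7.1 °C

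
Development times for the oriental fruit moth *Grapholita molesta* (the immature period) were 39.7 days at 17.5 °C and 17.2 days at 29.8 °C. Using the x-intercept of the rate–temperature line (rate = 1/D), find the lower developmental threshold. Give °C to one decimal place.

8.1 °C

Linear rate model ⇒ the product D·(T − T_b) is constant across temperatures.
39.7·(17.5 − T_b) = 17.2·(29.8 − T_b)
T_b = (39.7·17.5 − 17.2·29.8) / (39.7 − 17.2) = 182.19 / 22.5 = 8.097 °C ≈ 8.1 °C.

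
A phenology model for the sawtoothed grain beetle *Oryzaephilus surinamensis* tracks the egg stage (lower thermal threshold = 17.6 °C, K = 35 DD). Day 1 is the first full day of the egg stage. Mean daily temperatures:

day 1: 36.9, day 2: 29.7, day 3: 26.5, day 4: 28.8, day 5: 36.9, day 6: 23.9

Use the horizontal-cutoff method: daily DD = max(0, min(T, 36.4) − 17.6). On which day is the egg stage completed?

day 3

Daily DD above 17.6 °C (capped at 18.8): 18.8, 12.1, 8.9, 11.2, 18.8, 6.3.
Cumulative: 18.8, 30.9, 39.8, 51.0, 69.8, 76.1.
The total first reaches 35 DD on day 3.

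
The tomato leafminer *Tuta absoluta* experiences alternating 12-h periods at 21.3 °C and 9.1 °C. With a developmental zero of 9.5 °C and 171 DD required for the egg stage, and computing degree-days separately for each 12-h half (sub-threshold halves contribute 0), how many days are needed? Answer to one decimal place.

Day half: max(0, 21.3 − 9.5) × 0.5 = 11.8 × 0.5 = 5.90 DD.
Night half: max(0, 9.1 − 9.5) × 0.5 = 0.0 × 0.5 = 0.00 DD.
Per 24 h: 5.90 DD/day.
Duration = 171 / 5.90 = 28.983 ≈ 29.0 days.

29.0 days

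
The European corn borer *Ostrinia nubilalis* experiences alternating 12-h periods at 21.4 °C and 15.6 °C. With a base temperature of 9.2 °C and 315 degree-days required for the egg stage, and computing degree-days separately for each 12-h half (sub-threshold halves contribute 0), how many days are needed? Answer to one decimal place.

33.9 days

Day half: max(0, 21.4 − 9.2) × 0.5 = 12.2 × 0.5 = 6.10 DD.
Night half: max(0, 15.6 − 9.2) × 0.5 = 6.4 × 0.5 = 3.20 DD.
Per 24 h: 9.30 DD/day.
Duration = 315 / 9.30 = 33.871 ≈ 33.9 days.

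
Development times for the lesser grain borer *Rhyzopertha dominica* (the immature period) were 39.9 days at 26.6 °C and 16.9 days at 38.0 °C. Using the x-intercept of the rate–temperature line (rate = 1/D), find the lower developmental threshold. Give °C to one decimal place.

Under the model K = D·(T − T_b), so D₁·(T₁ − T_b) = D₂·(T₂ − T_b).
39.9·(26.6 − T_b) = 16.9·(38.0 − T_b)
T_b = (39.9·26.6 − 16.9·38.0) / (39.9 − 16.9) = 419.14 / 23.0 = 18.223 °C ≈ 18.2 °C.

18.2 °C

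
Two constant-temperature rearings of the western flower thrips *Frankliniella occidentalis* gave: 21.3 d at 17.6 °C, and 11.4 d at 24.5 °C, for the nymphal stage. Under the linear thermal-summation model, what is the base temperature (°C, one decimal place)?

Equal thermal constants: D₁(T₁ − T_b) = D₂(T₂ − T_b).
21.3·(17.6 − T_b) = 11.4·(24.5 − T_b)
T_b = (21.3·17.6 − 11.4·24.5) / (21.3 − 11.4) = 95.58 / 9.9 = 9.655 °C ≈ 9.7 °C.

9.7 °C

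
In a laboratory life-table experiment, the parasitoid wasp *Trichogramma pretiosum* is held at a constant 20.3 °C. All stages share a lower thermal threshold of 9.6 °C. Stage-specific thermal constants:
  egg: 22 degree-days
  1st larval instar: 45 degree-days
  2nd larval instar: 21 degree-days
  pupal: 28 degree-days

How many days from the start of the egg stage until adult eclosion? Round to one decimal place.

Daily accumulation at 20.3 °C = 20.3 − 9.6 = 10.7 DD/day.
Total K = 22 + 45 + 21 + 28 = 116 DD.
Total duration = 116 / 10.7 = 10.841 ≈ 10.8 days.

10.8 days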